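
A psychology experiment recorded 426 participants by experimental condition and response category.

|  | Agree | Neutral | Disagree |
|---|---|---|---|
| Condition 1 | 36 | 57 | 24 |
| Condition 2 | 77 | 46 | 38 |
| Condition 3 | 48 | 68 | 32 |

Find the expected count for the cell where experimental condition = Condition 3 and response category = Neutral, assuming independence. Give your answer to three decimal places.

59.408

Row total (Condition 3) = 148; column total (Neutral) = 171; grand total N = 426.
Expected count = (row total × column total) / N = 148 × 171 / 426 = 59.408.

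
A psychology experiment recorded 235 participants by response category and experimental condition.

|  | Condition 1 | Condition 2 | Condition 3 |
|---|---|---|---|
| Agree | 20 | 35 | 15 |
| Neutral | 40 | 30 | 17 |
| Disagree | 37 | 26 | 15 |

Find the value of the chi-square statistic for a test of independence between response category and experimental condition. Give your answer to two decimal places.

Row totals: 70, 87, 78. Column totals: 97, 91, 47. Grand total N = 235.
Expected counts (row total × column total / N):
  Agree, Condition 1: 70×97/235 = 28.894
  Agree, Condition 2: 70×91/235 = 27.106
  Agree, Condition 3: 70×47/235 = 14.000
  Neutral, Condition 1: 87×97/235 = 35.911
  Neutral, Condition 2: 87×91/235 = 33.689
  Neutral, Condition 3: 87×47/235 = 17.400
  Disagree, Condition 1: 78×97/235 = 32.196
  Disagree, Condition 2: 78×91/235 = 30.204
  Disagree, Condition 3: 78×47/235 = 15.600
Contributions (O − E)²/E:
  (20 − 28.894)²/28.894 = 2.7377
  (35 − 27.106)²/27.106 = 2.2989
  (15 − 14.000)²/14.000 = 0.0714
  (40 − 35.911)²/35.911 = 0.4656
  (30 − 33.689)²/33.689 = 0.4040
  (17 − 17.400)²/17.400 = 0.0092
  (37 − 32.196)²/32.196 = 0.7168
  (26 − 30.204)²/30.204 = 0.5851
  (15 − 15.600)²/15.600 = 0.0231
χ² = 2.7377 + 2.2989 + 0.0714 + 0.4656 + 0.4040 + 0.0092 + 0.7168 + 0.5851 + 0.0231 = 7.31

7.31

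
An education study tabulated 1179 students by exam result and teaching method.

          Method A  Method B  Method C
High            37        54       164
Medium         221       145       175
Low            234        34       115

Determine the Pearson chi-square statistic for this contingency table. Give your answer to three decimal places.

Row totals: 255, 541, 383. Column totals: 492, 233, 454. Grand total N = 1179.
Expected counts (row total × column total / N):
  High, Method A: 255×492/1179 = 106.4122
  High, Method B: 255×233/1179 = 50.3944
  High, Method C: 255×454/1179 = 98.1934
  Medium, Method A: 541×492/1179 = 225.7608
  Medium, Method B: 541×233/1179 = 106.9152
  Medium, Method C: 541×454/1179 = 208.3240
  Low, Method A: 383×492/1179 = 159.8270
  Low, Method B: 383×233/1179 = 75.6904
  Low, Method C: 383×454/1179 = 147.4826
Contributions (O − E)²/E:
  (37 − 106.4122)²/106.4122 = 45.2773
  (54 − 50.3944)²/50.3944 = 0.2580
  (164 − 98.1934)²/98.1934 = 44.1018
  (221 − 225.7608)²/225.7608 = 0.1004
  (145 − 106.9152)²/106.9152 = 13.5664
  (175 − 208.3240)²/208.3240 = 5.3306
  (234 − 159.8270)²/159.8270 = 34.4224
  (34 − 75.6904)²/75.6904 = 22.9631
  (115 − 147.4826)²/147.4826 = 7.1542
χ² = 45.2773 + 0.2580 + 44.1018 + 0.1004 + 13.5664 + 5.3306 + 34.4224 + 22.9631 + 7.1542 = 173.174

173.174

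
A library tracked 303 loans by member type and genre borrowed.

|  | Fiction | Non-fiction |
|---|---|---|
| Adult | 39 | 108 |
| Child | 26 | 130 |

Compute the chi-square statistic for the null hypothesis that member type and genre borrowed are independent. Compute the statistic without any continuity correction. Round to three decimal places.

4.370

Row totals: 147, 156. Column totals: 65, 238. Grand total N = 303.
Expected counts (row total × column total / N):
  Adult, Fiction: 147×65/303 = 31.5347
  Adult, Non-fiction: 147×238/303 = 115.4653
  Child, Fiction: 156×65/303 = 33.4653
  Child, Non-fiction: 156×238/303 = 122.5347
Contributions (O − E)²/E:
  (39 − 31.5347)²/31.5347 = 1.7673
  (108 − 115.4653)²/115.4653 = 0.4827
  (26 − 33.4653)²/33.4653 = 1.6653
  (130 − 122.5347)²/122.5347 = 0.4548
χ² = 1.7673 + 0.4827 + 1.6653 + 0.4548 = 4.370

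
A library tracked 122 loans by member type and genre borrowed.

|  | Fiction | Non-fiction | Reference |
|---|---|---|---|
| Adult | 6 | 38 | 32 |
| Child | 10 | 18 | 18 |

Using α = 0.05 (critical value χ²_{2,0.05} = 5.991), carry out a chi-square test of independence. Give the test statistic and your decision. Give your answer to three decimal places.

Row totals: 76, 46. Column totals: 16, 56, 50. Grand total N = 122.
Expected counts (row total × column total / N):
  Adult, Fiction: 76×16/122 = 9.9672
  Adult, Non-fiction: 76×56/122 = 34.8852
  Adult, Reference: 76×50/122 = 31.1475
  Child, Fiction: 46×16/122 = 6.0328
  Child, Non-fiction: 46×56/122 = 21.1148
  Child, Reference: 46×50/122 = 18.8525
Contributions (O − E)²/E:
  (6 − 9.9672)²/9.9672 = 1.5790
  (38 − 34.8852)²/34.8852 = 0.2781
  (32 − 31.1475)²/31.1475 = 0.0233
  (10 − 6.0328)²/6.0328 = 2.6089
  (18 − 21.1148)²/21.1148 = 0.4595
  (18 − 18.8525)²/18.8525 = 0.0385
χ² = 1.5790 + 0.2781 + 0.0233 + 2.6089 + 0.4595 + 0.0385 = 4.987
df = (2−1)(3−1) = 2. Since 4.987 < 5.991, fail to reject the null hypothesis of independence at α = 0.05.

4.987; fail to reject H₀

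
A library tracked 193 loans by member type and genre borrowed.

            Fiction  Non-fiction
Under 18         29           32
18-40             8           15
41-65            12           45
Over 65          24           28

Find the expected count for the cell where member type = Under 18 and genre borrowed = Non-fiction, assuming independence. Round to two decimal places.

Row total (Under 18) = 61; column total (Non-fiction) = 120; grand total N = 193.
Expected count = (row total × column total) / N = 61 × 120 / 193 = 37.93.

37.93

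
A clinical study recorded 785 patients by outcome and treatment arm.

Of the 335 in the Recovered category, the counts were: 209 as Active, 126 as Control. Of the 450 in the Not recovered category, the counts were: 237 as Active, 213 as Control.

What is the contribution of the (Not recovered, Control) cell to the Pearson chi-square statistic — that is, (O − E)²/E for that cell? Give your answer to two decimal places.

Row total (Not recovered) = 450; column total (Control) = 339; N = 785.
Expected count E = 450 × 339 / 785 = 194.331.
Contribution = (O − E)²/E = (213 − 194.331)² / 194.331 = 1.79.

1.79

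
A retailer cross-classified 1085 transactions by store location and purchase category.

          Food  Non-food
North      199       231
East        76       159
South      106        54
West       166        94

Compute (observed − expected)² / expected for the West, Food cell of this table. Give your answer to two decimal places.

9.30

Row total (West) = 260; column total (Food) = 547; N = 1085.
Expected count E = 260 × 547 / 1085 = 131.0783.
Contribution = (O − E)²/E = (166 − 131.0783)² / 131.0783 = 9.30.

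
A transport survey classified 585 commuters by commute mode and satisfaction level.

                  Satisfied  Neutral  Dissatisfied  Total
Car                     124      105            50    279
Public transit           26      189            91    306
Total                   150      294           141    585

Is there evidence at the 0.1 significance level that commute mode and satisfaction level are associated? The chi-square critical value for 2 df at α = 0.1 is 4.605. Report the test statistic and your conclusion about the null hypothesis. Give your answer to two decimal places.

98.91; reject H₀

Grand total N = 585.
Expected counts (row total × column total / N):
  Car, Satisfied: 279×150/585 = 71.538
  Car, Neutral: 279×294/585 = 140.215
  Car, Dissatisfied: 279×141/585 = 67.246
  Public transit, Satisfied: 306×150/585 = 78.462
  Public transit, Neutral: 306×294/585 = 153.785
  Public transit, Dissatisfied: 306×141/585 = 73.754
Contributions (O − E)²/E:
  (124 − 71.538)²/71.538 = 38.4727
  (105 − 140.215)²/140.215 = 8.8442
  (50 − 67.246)²/67.246 = 4.4229
  (26 − 78.462)²/78.462 = 35.0776
  (189 − 153.785)²/153.785 = 8.0638
  (91 − 73.754)²/73.754 = 4.0327
χ² = 38.4727 + 8.8442 + 4.4229 + 35.0776 + 8.0638 + 4.0327 = 98.91
df = (2−1)(3−1) = 2. Since 98.91 > 4.605, reject the null hypothesis of independence at α = 0.1.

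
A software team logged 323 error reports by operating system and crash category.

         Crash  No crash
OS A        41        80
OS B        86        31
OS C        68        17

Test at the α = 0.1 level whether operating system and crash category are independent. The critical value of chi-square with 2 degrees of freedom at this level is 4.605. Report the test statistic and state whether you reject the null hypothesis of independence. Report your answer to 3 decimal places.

57.606; reject H₀

Row totals: 121, 117, 85. Column totals: 195, 128. Grand total N = 323.
Expected counts (row total × column total / N):
  OS A, Crash: 121×195/323 = 73.04954
  OS A, No crash: 121×128/323 = 47.95046
  OS B, Crash: 117×195/323 = 70.63467
  OS B, No crash: 117×128/323 = 46.36533
  OS C, Crash: 85×195/323 = 51.31579
  OS C, No crash: 85×128/323 = 33.68421
Contributions (O − E)²/E:
  (41 − 73.04954)²/73.04954 = 14.0613
  (80 − 47.95046)²/47.95046 = 21.4215
  (86 − 70.63467)²/70.63467 = 3.3425
  (31 − 46.36533)²/46.36533 = 5.0920
  (68 − 51.31579)²/51.31579 = 5.4245
  (17 − 33.68421)²/33.68421 = 8.2639
χ² = 14.0613 + 21.4215 + 3.3425 + 5.0920 + 5.4245 + 8.2639 = 57.606
df = (3−1)(2−1) = 2. Since 57.606 > 4.605, reject the null hypothesis of independence at α = 0.1.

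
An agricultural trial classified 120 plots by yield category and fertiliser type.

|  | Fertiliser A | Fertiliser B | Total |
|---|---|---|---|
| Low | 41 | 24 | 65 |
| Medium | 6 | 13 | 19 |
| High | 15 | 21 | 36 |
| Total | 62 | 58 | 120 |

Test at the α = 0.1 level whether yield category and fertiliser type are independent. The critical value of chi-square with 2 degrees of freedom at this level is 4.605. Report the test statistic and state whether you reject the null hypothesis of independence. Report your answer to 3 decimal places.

Grand total N = 120.
Expected counts (row total × column total / N):
  Low, Fertiliser A: 65×62/120 = 33.5833
  Low, Fertiliser B: 65×58/120 = 31.4167
  Medium, Fertiliser A: 19×62/120 = 9.8167
  Medium, Fertiliser B: 19×58/120 = 9.1833
  High, Fertiliser A: 36×62/120 = 18.6000
  High, Fertiliser B: 36×58/120 = 17.4000
Contributions (O − E)²/E:
  (41 − 33.5833)²/33.5833 = 1.6379
  (24 − 31.4167)²/31.4167 = 1.7509
  (6 − 9.8167)²/9.8167 = 1.4839
  (13 − 9.1833)²/9.1833 = 1.5863
  (15 − 18.6000)²/18.6000 = 0.6968
  (21 − 17.4000)²/17.4000 = 0.7448
χ² = 1.6379 + 1.7509 + 1.4839 + 1.5863 + 0.6968 + 0.7448 = 7.901
df = (3−1)(2−1) = 2. Since 7.901 > 4.605, reject the null hypothesis of independence at α = 0.1.

7.901; reject H₀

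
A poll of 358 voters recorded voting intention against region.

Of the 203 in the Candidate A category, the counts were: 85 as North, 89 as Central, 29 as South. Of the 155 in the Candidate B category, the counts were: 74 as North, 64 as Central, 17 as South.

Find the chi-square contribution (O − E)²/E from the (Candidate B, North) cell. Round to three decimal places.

Row total (Candidate B) = 155; column total (North) = 159; N = 358.
Expected count E = 155 × 159 / 358 = 68.8408.
Contribution = (O − E)²/E = (74 − 68.8408)² / 68.8408 = 0.387.

0.387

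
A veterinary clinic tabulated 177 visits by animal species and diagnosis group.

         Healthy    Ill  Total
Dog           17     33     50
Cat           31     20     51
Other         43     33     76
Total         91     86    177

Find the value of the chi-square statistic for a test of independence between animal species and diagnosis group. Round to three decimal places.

Grand total N = 177.
Expected counts (row total × column total / N):
  Dog, Healthy: 50×91/177 = 25.7062
  Dog, Ill: 50×86/177 = 24.2938
  Cat, Healthy: 51×91/177 = 26.2203
  Cat, Ill: 51×86/177 = 24.7797
  Other, Healthy: 76×91/177 = 39.0734
  Other, Ill: 76×86/177 = 36.9266
Contributions (O − E)²/E:
  (17 − 25.7062)²/25.7062 = 2.9486
  (33 − 24.2938)²/24.2938 = 3.1201
  (31 − 26.2203)²/26.2203 = 0.8713
  (20 − 24.7797)²/24.7797 = 0.9219
  (43 − 39.0734)²/39.0734 = 0.3946
  (33 − 36.9266)²/36.9266 = 0.4175
χ² = 2.9486 + 3.1201 + 0.8713 + 0.9219 + 0.3946 + 0.4175 = 8.674

8.674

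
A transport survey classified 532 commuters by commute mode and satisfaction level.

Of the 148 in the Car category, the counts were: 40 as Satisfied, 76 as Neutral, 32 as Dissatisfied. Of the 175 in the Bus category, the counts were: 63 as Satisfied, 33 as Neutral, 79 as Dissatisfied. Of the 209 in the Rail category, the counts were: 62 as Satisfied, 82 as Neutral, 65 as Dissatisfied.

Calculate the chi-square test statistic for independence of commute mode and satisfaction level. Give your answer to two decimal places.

Row totals: 148, 175, 209. Column totals: 165, 191, 176. Grand total N = 532.
Expected counts (row total × column total / N):
  Car, Satisfied: 148×165/532 = 45.902
  Car, Neutral: 148×191/532 = 53.135
  Car, Dissatisfied: 148×176/532 = 48.962
  Bus, Satisfied: 175×165/532 = 54.276
  Bus, Neutral: 175×191/532 = 62.829
  Bus, Dissatisfied: 175×176/532 = 57.895
  Rail, Satisfied: 209×165/532 = 64.821
  Rail, Neutral: 209×191/532 = 75.036
  Rail, Dissatisfied: 209×176/532 = 69.143
Contributions (O − E)²/E:
  (40 − 45.902)²/45.902 = 0.7589
  (76 − 53.135)²/53.135 = 9.8392
  (32 − 48.962)²/48.962 = 5.8762
  (63 − 54.276)²/54.276 = 1.4022
  (33 − 62.829)²/62.829 = 14.1618
  (79 − 57.895)²/57.895 = 7.6936
  (62 − 64.821)²/64.821 = 0.1228
  (82 − 75.036)²/75.036 = 0.6463
  (65 − 69.143)²/69.143 = 0.2482
χ² = 0.7589 + 9.8392 + 5.8762 + 1.4022 + 14.1618 + 7.6936 + 0.1228 + 0.6463 + 0.2482 = 40.75

40.75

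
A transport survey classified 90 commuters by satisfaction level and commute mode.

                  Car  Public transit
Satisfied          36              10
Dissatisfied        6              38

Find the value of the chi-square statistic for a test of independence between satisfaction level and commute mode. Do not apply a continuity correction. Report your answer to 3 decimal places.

Row totals: 46, 44. Column totals: 42, 48. Grand total N = 90.
Expected counts (row total × column total / N):
  Satisfied, Car: 46×42/90 = 21.4667
  Satisfied, Public transit: 46×48/90 = 24.5333
  Dissatisfied, Car: 44×42/90 = 20.5333
  Dissatisfied, Public transit: 44×48/90 = 23.4667
Contributions (O − E)²/E:
  (36 − 21.4667)²/21.4667 = 9.8393
  (10 − 24.5333)²/24.5333 = 8.6094
  (6 − 20.5333)²/20.5333 = 10.2865
  (38 − 23.4667)²/23.4667 = 9.0007
χ² = 9.8393 + 8.6094 + 10.2865 + 9.0007 = 37.736

37.736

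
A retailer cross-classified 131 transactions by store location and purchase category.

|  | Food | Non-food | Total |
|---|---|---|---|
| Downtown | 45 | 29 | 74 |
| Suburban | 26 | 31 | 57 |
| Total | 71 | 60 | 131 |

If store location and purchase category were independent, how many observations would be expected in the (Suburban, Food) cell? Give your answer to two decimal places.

Row total (Suburban) = 57; column total (Food) = 71; grand total N = 131.
Expected count = (row total × column total) / N = 57 × 71 / 131 = 30.89.

30.89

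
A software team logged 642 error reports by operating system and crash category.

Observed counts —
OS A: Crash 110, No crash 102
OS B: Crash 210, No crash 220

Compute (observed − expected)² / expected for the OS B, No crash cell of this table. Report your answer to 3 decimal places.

Row total (OS B) = 430; column total (No crash) = 322; N = 642.
Expected count E = 430 × 322 / 642 = 215.6698.
Contribution = (O − E)²/E = (220 − 215.6698)² / 215.6698 = 0.087.

0.087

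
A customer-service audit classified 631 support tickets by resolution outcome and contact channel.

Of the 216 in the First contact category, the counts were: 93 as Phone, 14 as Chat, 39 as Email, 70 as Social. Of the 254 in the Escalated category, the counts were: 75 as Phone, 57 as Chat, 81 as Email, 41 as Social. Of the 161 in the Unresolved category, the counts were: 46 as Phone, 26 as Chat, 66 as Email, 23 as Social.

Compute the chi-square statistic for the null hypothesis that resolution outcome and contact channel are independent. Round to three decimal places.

Row totals: 216, 254, 161. Column totals: 214, 97, 186, 134. Grand total N = 631.
Expected counts (row total × column total / N):
  First contact, Phone: 216×214/631 = 73.2552
  First contact, Chat: 216×97/631 = 33.2044
  First contact, Email: 216×186/631 = 63.6704
  First contact, Social: 216×134/631 = 45.8700
  Escalated, Phone: 254×214/631 = 86.1426
  Escalated, Chat: 254×97/631 = 39.0460
  Escalated, Email: 254×186/631 = 74.8716
  Escalated, Social: 254×134/631 = 53.9398
  Unresolved, Phone: 161×214/631 = 54.6022
  Unresolved, Chat: 161×97/631 = 24.7496
  Unresolved, Email: 161×186/631 = 47.4580
  Unresolved, Social: 161×134/631 = 34.1902
Contributions (O − E)²/E:
  (93 − 73.2552)²/73.2552 = 5.3219
  (14 − 33.2044)²/33.2044 = 11.1072
  (39 − 63.6704)²/63.6704 = 9.5591
  (70 − 45.8700)²/45.8700 = 12.6936
  (75 − 86.1426)²/86.1426 = 1.4413
  (57 − 39.0460)²/39.0460 = 8.2555
  (81 − 74.8716)²/74.8716 = 0.5016
  (41 − 53.9398)²/53.9398 = 3.1042
  (46 − 54.6022)²/54.6022 = 1.3552
  (26 − 24.7496)²/24.7496 = 0.0632
  (66 − 47.4580)²/47.4580 = 7.2444
  (23 − 34.1902)²/34.1902 = 3.6625
χ² = 5.3219 + 11.1072 + 9.5591 + 12.6936 + 1.4413 + 8.2555 + 0.5016 + 3.1042 + 1.3552 + 0.0632 + 7.2444 + 3.6625 = 64.310

64.310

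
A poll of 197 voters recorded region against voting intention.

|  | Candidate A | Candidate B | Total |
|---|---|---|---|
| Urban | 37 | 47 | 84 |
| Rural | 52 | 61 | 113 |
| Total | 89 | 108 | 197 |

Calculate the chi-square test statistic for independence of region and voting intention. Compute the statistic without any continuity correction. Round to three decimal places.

Grand total N = 197.
Expected counts (row total × column total / N):
  Urban, Candidate A: 84×89/197 = 37.94924
  Urban, Candidate B: 84×108/197 = 46.05076
  Rural, Candidate A: 113×89/197 = 51.05076
  Rural, Candidate B: 113×108/197 = 61.94924
Contributions (O − E)²/E:
  (37 − 37.94924)²/37.94924 = 0.0237
  (47 − 46.05076)²/46.05076 = 0.0196
  (52 − 51.05076)²/51.05076 = 0.0177
  (61 − 61.94924)²/61.94924 = 0.0145
χ² = 0.0237 + 0.0196 + 0.0177 + 0.0145 = 0.076

0.076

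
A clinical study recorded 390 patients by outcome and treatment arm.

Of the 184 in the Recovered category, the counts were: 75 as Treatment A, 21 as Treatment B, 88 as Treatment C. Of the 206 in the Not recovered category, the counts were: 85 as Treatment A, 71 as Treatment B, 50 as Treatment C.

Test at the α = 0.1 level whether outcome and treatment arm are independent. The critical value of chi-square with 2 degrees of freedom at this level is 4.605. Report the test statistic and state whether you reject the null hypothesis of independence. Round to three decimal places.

Row totals: 184, 206. Column totals: 160, 92, 138. Grand total N = 390.
Expected counts (row total × column total / N):
  Recovered, Treatment A: 184×160/390 = 75.4872
  Recovered, Treatment B: 184×92/390 = 43.4051
  Recovered, Treatment C: 184×138/390 = 65.1077
  Not recovered, Treatment A: 206×160/390 = 84.5128
  Not recovered, Treatment B: 206×92/390 = 48.5949
  Not recovered, Treatment C: 206×138/390 = 72.8923
Contributions (O − E)²/E:
  (75 − 75.4872)²/75.4872 = 0.0031
  (21 − 43.4051)²/43.4051 = 11.5652
  (88 − 65.1077)²/65.1077 = 8.0491
  (85 − 84.5128)²/84.5128 = 0.0028
  (71 − 48.5949)²/48.5949 = 10.3301
  (50 − 72.8923)²/72.8923 = 7.1895
χ² = 0.0031 + 11.5652 + 8.0491 + 0.0028 + 10.3301 + 7.1895 = 37.140
df = (2−1)(3−1) = 2. Since 37.140 > 4.605, reject the null hypothesis of independence at α = 0.1.

37.140; reject H₀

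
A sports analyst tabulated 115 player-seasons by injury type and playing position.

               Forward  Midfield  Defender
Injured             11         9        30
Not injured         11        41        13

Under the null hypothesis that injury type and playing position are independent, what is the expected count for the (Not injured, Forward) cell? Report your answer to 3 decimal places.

Row total (Not injured) = 65; column total (Forward) = 22; grand total N = 115.
Expected count = (row total × column total) / N = 65 × 22 / 115 = 12.435.

12.435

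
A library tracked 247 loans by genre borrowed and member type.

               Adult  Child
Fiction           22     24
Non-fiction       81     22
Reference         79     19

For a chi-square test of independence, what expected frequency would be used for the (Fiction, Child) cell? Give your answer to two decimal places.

Row total (Fiction) = 46; column total (Child) = 65; grand total N = 247.
Expected count = (row total × column total) / N = 46 × 65 / 247 = 12.11.

12.11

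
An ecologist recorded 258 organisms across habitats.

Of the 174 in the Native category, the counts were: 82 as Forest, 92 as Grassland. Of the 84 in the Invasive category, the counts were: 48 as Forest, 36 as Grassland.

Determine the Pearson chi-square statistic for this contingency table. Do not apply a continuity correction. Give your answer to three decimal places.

Row totals: 174, 84. Column totals: 130, 128. Grand total N = 258.
Expected counts (row total × column total / N):
  Native, Forest: 174×130/258 = 87.6744
  Native, Grassland: 174×128/258 = 86.3256
  Invasive, Forest: 84×130/258 = 42.3256
  Invasive, Grassland: 84×128/258 = 41.6744
Contributions (O − E)²/E:
  (82 − 87.6744)²/87.6744 = 0.3673
  (92 − 86.3256)²/86.3256 = 0.3730
  (48 − 42.3256)²/42.3256 = 0.7607
  (36 − 41.6744)²/41.6744 = 0.7726
χ² = 0.3673 + 0.3730 + 0.7607 + 0.7726 = 2.274

2.274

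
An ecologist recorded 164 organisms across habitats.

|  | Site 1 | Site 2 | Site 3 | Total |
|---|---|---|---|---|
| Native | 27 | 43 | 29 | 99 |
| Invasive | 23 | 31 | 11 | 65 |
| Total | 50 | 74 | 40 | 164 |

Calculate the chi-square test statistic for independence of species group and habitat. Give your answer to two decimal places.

3.47

Grand total N = 164.
Expected counts (row total × column total / N):
  Native, Site 1: 99×50/164 = 30.183
  Native, Site 2: 99×74/164 = 44.671
  Native, Site 3: 99×40/164 = 24.146
  Invasive, Site 1: 65×50/164 = 19.817
  Invasive, Site 2: 65×74/164 = 29.329
  Invasive, Site 3: 65×40/164 = 15.854
Contributions (O − E)²/E:
  (27 − 30.183)²/30.183 = 0.3357
  (43 − 44.671)²/44.671 = 0.0625
  (29 − 24.146)²/24.146 = 0.9758
  (23 − 19.817)²/19.817 = 0.5113
  (31 − 29.329)²/29.329 = 0.0952
  (11 − 15.854)²/15.854 = 1.4861
χ² = 0.3357 + 0.0625 + 0.9758 + 0.5113 + 0.0952 + 1.4861 = 3.47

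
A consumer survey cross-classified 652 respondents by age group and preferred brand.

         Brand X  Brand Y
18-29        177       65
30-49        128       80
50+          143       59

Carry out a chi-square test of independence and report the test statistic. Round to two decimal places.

Row totals: 242, 208, 202. Column totals: 448, 204. Grand total N = 652.
Expected counts (row total × column total / N):
  18-29, Brand X: 242×448/652 = 166.282
  18-29, Brand Y: 242×204/652 = 75.718
  30-49, Brand X: 208×448/652 = 142.920
  30-49, Brand Y: 208×204/652 = 65.080
  50+, Brand X: 202×448/652 = 138.798
  50+, Brand Y: 202×204/652 = 63.202
Contributions (O − E)²/E:
  (177 − 166.282)²/166.282 = 0.6908
  (65 − 75.718)²/75.718 = 1.5171
  (128 − 142.920)²/142.920 = 1.5576
  (80 − 65.080)²/65.080 = 3.4205
  (143 − 138.798)²/138.798 = 0.1272
  (59 − 63.202)²/63.202 = 0.2794
χ² = 0.6908 + 1.5171 + 1.5576 + 3.4205 + 0.1272 + 0.2794 = 7.59

7.59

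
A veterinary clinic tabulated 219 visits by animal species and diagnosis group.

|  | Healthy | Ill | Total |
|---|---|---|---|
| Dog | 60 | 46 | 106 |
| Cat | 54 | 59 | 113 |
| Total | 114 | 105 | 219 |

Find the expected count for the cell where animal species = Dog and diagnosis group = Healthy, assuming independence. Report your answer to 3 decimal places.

55.178

Row total (Dog) = 106; column total (Healthy) = 114; grand total N = 219.
Expected count = (row total × column total) / N = 106 × 114 / 219 = 55.178.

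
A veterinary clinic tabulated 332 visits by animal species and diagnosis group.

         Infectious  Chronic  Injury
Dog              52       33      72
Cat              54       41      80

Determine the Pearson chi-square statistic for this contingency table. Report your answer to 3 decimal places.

0.349

Row totals: 157, 175. Column totals: 106, 74, 152. Grand total N = 332.
Expected counts (row total × column total / N):
  Dog, Infectious: 157×106/332 = 50.1265
  Dog, Chronic: 157×74/332 = 34.9940
  Dog, Injury: 157×152/332 = 71.8795
  Cat, Infectious: 175×106/332 = 55.8735
  Cat, Chronic: 175×74/332 = 39.0060
  Cat, Injury: 175×152/332 = 80.1205
Contributions (O − E)²/E:
  (52 − 50.1265)²/50.1265 = 0.0700
  (33 − 34.9940)²/34.9940 = 0.1136
  (72 − 71.8795)²/71.8795 = 0.0002
  (54 − 55.8735)²/55.8735 = 0.0628
  (41 − 39.0060)²/39.0060 = 0.1019
  (80 − 80.1205)²/80.1205 = 0.0002
χ² = 0.0700 + 0.1136 + 0.0002 + 0.0628 + 0.1019 + 0.0002 = 0.349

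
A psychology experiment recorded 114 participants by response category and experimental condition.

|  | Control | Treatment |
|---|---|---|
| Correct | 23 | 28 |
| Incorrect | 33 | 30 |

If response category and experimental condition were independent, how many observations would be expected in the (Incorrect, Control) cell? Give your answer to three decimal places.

30.947

Row total (Incorrect) = 63; column total (Control) = 56; grand total N = 114.
Expected count = (row total × column total) / N = 63 × 56 / 114 = 30.947.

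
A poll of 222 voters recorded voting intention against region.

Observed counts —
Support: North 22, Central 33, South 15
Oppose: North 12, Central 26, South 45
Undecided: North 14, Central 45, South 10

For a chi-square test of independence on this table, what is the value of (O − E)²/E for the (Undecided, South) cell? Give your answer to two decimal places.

6.35

Row total (Undecided) = 69; column total (South) = 70; N = 222.
Expected count E = 69 × 70 / 222 = 21.757.
Contribution = (O − E)²/E = (10 − 21.757)² / 21.757 = 6.35.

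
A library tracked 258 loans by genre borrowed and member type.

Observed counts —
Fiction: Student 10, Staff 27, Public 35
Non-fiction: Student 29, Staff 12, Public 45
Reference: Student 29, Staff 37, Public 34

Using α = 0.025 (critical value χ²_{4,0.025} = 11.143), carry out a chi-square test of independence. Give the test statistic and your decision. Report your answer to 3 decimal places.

Row totals: 72, 86, 100. Column totals: 68, 76, 114. Grand total N = 258.
Expected counts (row total × column total / N):
  Fiction, Student: 72×68/258 = 18.9767
  Fiction, Staff: 72×76/258 = 21.2093
  Fiction, Public: 72×114/258 = 31.8140
  Non-fiction, Student: 86×68/258 = 22.6667
  Non-fiction, Staff: 86×76/258 = 25.3333
  Non-fiction, Public: 86×114/258 = 38.0000
  Reference, Student: 100×68/258 = 26.3566
  Reference, Staff: 100×76/258 = 29.4574
  Reference, Public: 100×114/258 = 44.1860
Contributions (O − E)²/E:
  (10 − 18.9767)²/18.9767 = 4.2463
  (27 − 21.2093)²/21.2093 = 1.5810
  (35 − 31.8140)²/31.8140 = 0.3191
  (29 − 22.6667)²/22.6667 = 1.7696
  (12 − 25.3333)²/25.3333 = 7.0175
  (45 − 38.0000)²/38.0000 = 1.2895
  (29 − 26.3566)²/26.3566 = 0.2651
  (37 − 29.4574)²/29.4574 = 1.9313
  (34 − 44.1860)²/44.1860 = 2.3481
χ² = 4.2463 + 1.5810 + 0.3191 + 1.7696 + 7.0175 + 1.2895 + 0.2651 + 1.9313 + 2.3481 = 20.768
df = (3−1)(3−1) = 4. Since 20.768 > 11.143, reject the null hypothesis of independence at α = 0.025.

20.768; reject H₀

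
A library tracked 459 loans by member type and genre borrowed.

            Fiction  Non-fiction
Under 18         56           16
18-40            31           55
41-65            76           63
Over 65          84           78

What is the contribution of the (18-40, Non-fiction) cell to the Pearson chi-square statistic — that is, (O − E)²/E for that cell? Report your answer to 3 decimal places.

Row total (18-40) = 86; column total (Non-fiction) = 212; N = 459.
Expected count E = 86 × 212 / 459 = 39.7211.
Contribution = (O − E)²/E = (55 − 39.7211)² / 39.7211 = 5.877.

5.877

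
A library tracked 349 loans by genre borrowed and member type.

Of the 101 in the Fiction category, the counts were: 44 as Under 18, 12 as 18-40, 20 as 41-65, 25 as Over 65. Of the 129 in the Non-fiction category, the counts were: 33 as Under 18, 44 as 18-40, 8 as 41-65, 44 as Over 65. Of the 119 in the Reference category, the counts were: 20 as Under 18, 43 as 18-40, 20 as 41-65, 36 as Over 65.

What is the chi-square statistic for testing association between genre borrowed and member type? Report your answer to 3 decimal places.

Row totals: 101, 129, 119. Column totals: 97, 99, 48, 105. Grand total N = 349.
Expected counts (row total × column total / N):
  Fiction, Under 18: 101×97/349 = 28.07163
  Fiction, 18-40: 101×99/349 = 28.65043
  Fiction, 41-65: 101×48/349 = 13.89112
  Fiction, Over 65: 101×105/349 = 30.38682
  Non-fiction, Under 18: 129×97/349 = 35.85387
  Non-fiction, 18-40: 129×99/349 = 36.59312
  Non-fiction, 41-65: 129×48/349 = 17.74212
  Non-fiction, Over 65: 129×105/349 = 38.81089
  Reference, Under 18: 119×97/349 = 33.07450
  Reference, 18-40: 119×99/349 = 33.75645
  Reference, 41-65: 119×48/349 = 16.36676
  Reference, Over 65: 119×105/349 = 35.80229
Contributions (O − E)²/E:
  (44 − 28.07163)²/28.07163 = 9.0381
  (12 − 28.65043)²/28.65043 = 9.6765
  (20 − 13.89112)²/13.89112 = 2.6865
  (25 − 30.38682)²/30.38682 = 0.9549
  (33 − 35.85387)²/35.85387 = 0.2272
  (44 − 36.59312)²/36.59312 = 1.4992
  (8 − 17.74212)²/17.74212 = 5.3494
  (44 − 38.81089)²/38.81089 = 0.6938
  (20 − 33.07450)²/33.07450 = 5.1684
  (43 − 33.75645)²/33.75645 = 2.5312
  (20 − 16.36676)²/16.36676 = 0.8065
  (36 − 35.80229)²/35.80229 = 0.0011
χ² = 9.0381 + 9.6765 + 2.6865 + 0.9549 + 0.2272 + 1.4992 + 5.3494 + 0.6938 + 5.1684 + 2.5312 + 0.8065 + 0.0011 = 38.633

38.633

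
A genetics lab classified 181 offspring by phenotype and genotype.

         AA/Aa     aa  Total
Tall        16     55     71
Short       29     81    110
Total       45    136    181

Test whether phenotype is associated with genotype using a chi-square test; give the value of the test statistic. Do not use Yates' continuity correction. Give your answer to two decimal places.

0.34

Grand total N = 181.
Expected counts (row total × column total / N):
  Tall, AA/Aa: 71×45/181 = 17.652
  Tall, aa: 71×136/181 = 53.348
  Short, AA/Aa: 110×45/181 = 27.348
  Short, aa: 110×136/181 = 82.652
Contributions (O − E)²/E:
  (16 − 17.652)²/17.652 = 0.1546
  (55 − 53.348)²/53.348 = 0.0512
  (29 − 27.348)²/27.348 = 0.0998
  (81 − 82.652)²/82.652 = 0.0330
χ² = 0.1546 + 0.0512 + 0.0998 + 0.0330 = 0.34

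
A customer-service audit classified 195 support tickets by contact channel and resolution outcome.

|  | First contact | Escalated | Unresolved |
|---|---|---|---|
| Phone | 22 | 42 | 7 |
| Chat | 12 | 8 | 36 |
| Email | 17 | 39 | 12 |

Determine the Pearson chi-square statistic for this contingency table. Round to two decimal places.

55.10

Row totals: 71, 56, 68. Column totals: 51, 89, 55. Grand total N = 195.
Expected counts (row total × column total / N):
  Phone, First contact: 71×51/195 = 18.569
  Phone, Escalated: 71×89/195 = 32.405
  Phone, Unresolved: 71×55/195 = 20.026
  Chat, First contact: 56×51/195 = 14.646
  Chat, Escalated: 56×89/195 = 25.559
  Chat, Unresolved: 56×55/195 = 15.795
  Email, First contact: 68×51/195 = 17.785
  Email, Escalated: 68×89/195 = 31.036
  Email, Unresolved: 68×55/195 = 19.179
Contributions (O − E)²/E:
  (22 − 18.569)²/18.569 = 0.6339
  (42 − 32.405)²/32.405 = 2.8410
  (7 − 20.026)²/20.026 = 8.4728
  (12 − 14.646)²/14.646 = 0.4780
  (8 − 25.559)²/25.559 = 12.0630
  (36 − 15.795)²/15.795 = 25.8463
  (17 − 17.785)²/17.785 = 0.0346
  (39 − 31.036)²/31.036 = 2.0436
  (12 − 19.179)²/19.179 = 2.6872
χ² = 0.6339 + 2.8410 + 8.4728 + 0.4780 + 12.0630 + 25.8463 + 0.0346 + 2.0436 + 2.6872 = 55.10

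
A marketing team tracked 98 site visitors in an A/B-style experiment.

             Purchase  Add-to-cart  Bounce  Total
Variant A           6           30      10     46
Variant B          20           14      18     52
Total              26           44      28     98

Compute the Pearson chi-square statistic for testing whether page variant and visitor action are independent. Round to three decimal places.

Grand total N = 98.
Expected counts (row total × column total / N):
  Variant A, Purchase: 46×26/98 = 12.20408
  Variant A, Add-to-cart: 46×44/98 = 20.65306
  Variant A, Bounce: 46×28/98 = 13.14286
  Variant B, Purchase: 52×26/98 = 13.79592
  Variant B, Add-to-cart: 52×44/98 = 23.34694
  Variant B, Bounce: 52×28/98 = 14.85714
Contributions (O − E)²/E:
  (6 − 12.20408)²/12.20408 = 3.1539
  (30 − 20.65306)²/20.65306 = 4.2301
  (10 − 13.14286)²/13.14286 = 0.7516
  (20 − 13.79592)²/13.79592 = 2.7900
  (14 − 23.34694)²/23.34694 = 3.7420
  (18 − 14.85714)²/14.85714 = 0.6648
χ² = 3.1539 + 4.2301 + 0.7516 + 2.7900 + 3.7420 + 0.6648 = 15.332

15.332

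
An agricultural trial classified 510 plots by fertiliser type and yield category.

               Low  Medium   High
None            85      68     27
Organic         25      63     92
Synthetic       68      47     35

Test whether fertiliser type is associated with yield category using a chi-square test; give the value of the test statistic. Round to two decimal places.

78.43

Row totals: 180, 180, 150. Column totals: 178, 178, 154. Grand total N = 510.
Expected counts (row total × column total / N):
  None, Low: 180×178/510 = 62.824
  None, Medium: 180×178/510 = 62.824
  None, High: 180×154/510 = 54.353
  Organic, Low: 180×178/510 = 62.824
  Organic, Medium: 180×178/510 = 62.824
  Organic, High: 180×154/510 = 54.353
  Synthetic, Low: 150×178/510 = 52.353
  Synthetic, Medium: 150×178/510 = 52.353
  Synthetic, High: 150×154/510 = 45.294
Contributions (O − E)²/E:
  (85 − 62.824)²/62.824 = 7.8278
  (68 − 62.824)²/62.824 = 0.4264
  (27 − 54.353)²/54.353 = 13.7653
  (25 − 62.824)²/62.824 = 22.7724
  (63 − 62.824)²/62.824 = 0.0005
  (92 − 54.353)²/54.353 = 26.0758
  (68 − 52.353)²/52.353 = 4.6765
  (47 − 52.353)²/52.353 = 0.5473
  (35 − 45.294)²/45.294 = 2.3395
χ² = 7.8278 + 0.4264 + 13.7653 + 22.7724 + 0.0005 + 26.0758 + 4.6765 + 0.5473 + 2.3395 = 78.43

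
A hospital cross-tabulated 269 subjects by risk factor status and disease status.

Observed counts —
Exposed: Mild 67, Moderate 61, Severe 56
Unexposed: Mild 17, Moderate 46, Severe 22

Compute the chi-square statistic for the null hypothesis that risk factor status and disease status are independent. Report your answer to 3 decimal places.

Row totals: 184, 85. Column totals: 84, 107, 78. Grand total N = 269.
Expected counts (row total × column total / N):
  Exposed, Mild: 184×84/269 = 57.4572
  Exposed, Moderate: 184×107/269 = 73.1896
  Exposed, Severe: 184×78/269 = 53.3532
  Unexposed, Mild: 85×84/269 = 26.5428
  Unexposed, Moderate: 85×107/269 = 33.8104
  Unexposed, Severe: 85×78/269 = 24.6468
Contributions (O − E)²/E:
  (67 − 57.4572)²/57.4572 = 1.5849
  (61 − 73.1896)²/73.1896 = 2.0302
  (56 − 53.3532)²/53.3532 = 0.1313
  (17 − 26.5428)²/26.5428 = 3.4309
  (46 − 33.8104)²/33.8104 = 4.3947
  (22 − 24.6468)²/24.6468 = 0.2842
χ² = 1.5849 + 2.0302 + 0.1313 + 3.4309 + 4.3947 + 0.2842 = 11.856

11.856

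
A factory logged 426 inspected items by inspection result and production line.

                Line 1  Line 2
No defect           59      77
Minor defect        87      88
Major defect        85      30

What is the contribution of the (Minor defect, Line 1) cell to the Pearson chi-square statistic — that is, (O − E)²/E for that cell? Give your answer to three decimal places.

Row total (Minor defect) = 175; column total (Line 1) = 231; N = 426.
Expected count E = 175 × 231 / 426 = 94.8944.
Contribution = (O − E)²/E = (87 − 94.8944)² / 94.8944 = 0.657.

0.657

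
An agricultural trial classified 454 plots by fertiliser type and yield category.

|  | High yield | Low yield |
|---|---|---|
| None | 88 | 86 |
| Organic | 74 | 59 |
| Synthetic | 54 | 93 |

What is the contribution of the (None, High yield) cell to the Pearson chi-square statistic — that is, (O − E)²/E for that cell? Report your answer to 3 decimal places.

Row total (None) = 174; column total (High yield) = 216; N = 454.
Expected count E = 174 × 216 / 454 = 82.7841.
Contribution = (O − E)²/E = (88 − 82.7841)² / 82.7841 = 0.329.

0.329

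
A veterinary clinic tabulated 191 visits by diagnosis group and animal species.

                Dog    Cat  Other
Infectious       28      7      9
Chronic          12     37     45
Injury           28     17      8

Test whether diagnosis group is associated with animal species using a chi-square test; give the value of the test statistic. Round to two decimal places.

46.82

Row totals: 44, 94, 53. Column totals: 68, 61, 62. Grand total N = 191.
Expected counts (row total × column total / N):
  Infectious, Dog: 44×68/191 = 15.665
  Infectious, Cat: 44×61/191 = 14.052
  Infectious, Other: 44×62/191 = 14.283
  Chronic, Dog: 94×68/191 = 33.466
  Chronic, Cat: 94×61/191 = 30.021
  Chronic, Other: 94×62/191 = 30.513
  Injury, Dog: 53×68/191 = 18.869
  Injury, Cat: 53×61/191 = 16.927
  Injury, Other: 53×62/191 = 17.204
Contributions (O − E)²/E:
  (28 − 15.665)²/15.665 = 9.7129
  (7 − 14.052)²/14.052 = 3.5390
  (9 − 14.283)²/14.283 = 1.9541
  (12 − 33.466)²/33.466 = 13.7689
  (37 − 30.021)²/30.021 = 1.6224
  (45 − 30.513)²/30.513 = 6.8782
  (28 − 18.869)²/18.869 = 4.4186
  (17 − 16.927)²/16.927 = 0.0003
  (8 − 17.204)²/17.204 = 4.9241
χ² = 9.7129 + 3.5390 + 1.9541 + 13.7689 + 1.6224 + 6.8782 + 4.4186 + 0.0003 + 4.9241 = 46.82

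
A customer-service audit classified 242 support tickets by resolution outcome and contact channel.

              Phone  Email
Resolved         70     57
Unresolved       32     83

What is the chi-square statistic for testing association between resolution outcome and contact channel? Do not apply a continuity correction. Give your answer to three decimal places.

Row totals: 127, 115. Column totals: 102, 140. Grand total N = 242.
Expected counts (row total × column total / N):
  Resolved, Phone: 127×102/242 = 53.5289
  Resolved, Email: 127×140/242 = 73.4711
  Unresolved, Phone: 115×102/242 = 48.4711
  Unresolved, Email: 115×140/242 = 66.5289
Contributions (O − E)²/E:
  (70 − 53.5289)²/53.5289 = 5.0682
  (57 − 73.4711)²/73.4711 = 3.6926
  (32 − 48.4711)²/48.4711 = 5.5971
  (83 − 66.5289)²/66.5289 = 4.0779
χ² = 5.0682 + 3.6926 + 5.5971 + 4.0779 = 18.436

18.436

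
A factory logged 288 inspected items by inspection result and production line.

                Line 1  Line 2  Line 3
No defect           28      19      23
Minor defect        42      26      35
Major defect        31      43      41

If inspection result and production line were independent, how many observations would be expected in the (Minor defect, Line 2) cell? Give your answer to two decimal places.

31.47

Row total (Minor defect) = 103; column total (Line 2) = 88; grand total N = 288.
Expected count = (row total × column total) / N = 103 × 88 / 288 = 31.47.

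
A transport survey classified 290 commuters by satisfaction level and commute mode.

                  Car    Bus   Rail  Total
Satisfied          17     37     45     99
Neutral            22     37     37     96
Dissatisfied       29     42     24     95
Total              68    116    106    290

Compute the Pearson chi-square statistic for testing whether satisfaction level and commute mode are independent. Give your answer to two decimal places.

9.91

Grand total N = 290.
Expected counts (row total × column total / N):
  Satisfied, Car: 99×68/290 = 23.214
  Satisfied, Bus: 99×116/290 = 39.600
  Satisfied, Rail: 99×106/290 = 36.186
  Neutral, Car: 96×68/290 = 22.510
  Neutral, Bus: 96×116/290 = 38.400
  Neutral, Rail: 96×106/290 = 35.090
  Dissatisfied, Car: 95×68/290 = 22.276
  Dissatisfied, Bus: 95×116/290 = 38.000
  Dissatisfied, Rail: 95×106/290 = 34.724
Contributions (O − E)²/E:
  (17 − 23.214)²/23.214 = 1.6634
  (37 − 39.600)²/39.600 = 0.1707
  (45 − 36.186)²/36.186 = 2.1469
  (22 − 22.510)²/22.510 = 0.0116
  (37 − 38.400)²/38.400 = 0.0510
  (37 − 35.090)²/35.090 = 0.1040
  (29 − 22.276)²/22.276 = 2.0296
  (42 − 38.000)²/38.000 = 0.4211
  (24 − 34.724)²/34.724 = 3.3120
χ² = 1.6634 + 0.1707 + 2.1469 + 0.0116 + 0.0510 + 0.1040 + 2.0296 + 0.4211 + 3.3120 = 9.91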